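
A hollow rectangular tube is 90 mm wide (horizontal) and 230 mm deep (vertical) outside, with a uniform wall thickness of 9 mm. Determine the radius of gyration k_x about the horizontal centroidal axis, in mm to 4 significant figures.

Break the section into simple shapes (no overlaps), measuring from the bottom-left corner of the bounding box.
Outer rectangle: 90 × 230, A = 20 700 mm², y = 115 mm, Ī = 91 252 500 mm⁴.
Inner void (subtracted): 72 × 212, A = 15 264 mm², y = 115 mm, Ī = 57 168 768 mm⁴.
By symmetry the centroid is at mid-height, ȳ = 115 mm.
All pieces are centred on the horizontal centroidal axis, so I = ΣĪ (holes subtracted) = 34 083 732 mm⁴.
Radius of gyration: k = √(I/A) = √(34 083 732 / 5 436) = 79.1833 mm.

k_x ≈ 79.18 mm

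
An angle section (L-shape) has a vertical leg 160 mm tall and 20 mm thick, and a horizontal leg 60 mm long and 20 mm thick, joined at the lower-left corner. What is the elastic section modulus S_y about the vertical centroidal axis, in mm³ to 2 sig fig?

Treat the section as a set of non-overlapping primitives; coordinates are from the bounding-box lower-left.
Vertical leg: 20 × 160, A = 3 200 mm², x = 10 mm, Ī = 106 667 mm⁴.
Horizontal leg (remainder): 40 × 20, A = 800 mm², x = 40 mm, Ī = 106 667 mm⁴.
Centroid: x̄ = ΣA·x / ΣA = 16 mm.
Transfer each piece to the vertical centroidal axis using Ī + A·d² with d = x − 16:
  vertical leg: d = -6 mm → contributes +221 867 mm⁴
  horizontal leg (remainder): d = 24 mm → contributes +567 467 mm⁴
Total I = 789 333 mm⁴.
Extreme fibre distance c = 44 mm; S = I/c = 17 939 mm³.

S_y ≈ 1.8 × 10⁴ mm³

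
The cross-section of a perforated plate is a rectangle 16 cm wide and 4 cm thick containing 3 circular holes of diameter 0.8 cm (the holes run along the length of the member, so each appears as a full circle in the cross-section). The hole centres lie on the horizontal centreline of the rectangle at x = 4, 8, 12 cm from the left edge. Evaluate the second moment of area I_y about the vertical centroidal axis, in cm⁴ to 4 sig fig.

I_y ≈ 1349 cm⁴

Split into non-overlapping primitives; take the origin at the lower-left of the bounding box.
Plate: 16 × 4, A = 64 cm², x = 8 cm, Ī = 1365.33 cm⁴.
Hole 1 (subtracted): ⌀0.8, A = 0.502655 cm², x = 4 cm, Ī = 0.0201062 cm⁴.
Hole 2 (subtracted): ⌀0.8, A = 0.502655 cm², x = 8 cm, Ī = 0.0201062 cm⁴.
Hole 3 (subtracted): ⌀0.8, A = 0.502655 cm², x = 12 cm, Ī = 0.0201062 cm⁴.
By symmetry the centroid is at mid-width, x̄ = 8 cm.
Transfer each piece to the vertical centroidal axis using Ī + A·d² with d = x − 8:
  plate: d = 0 cm → contributes +1365.33 cm⁴
  hole 1: d = -4 cm → contributes −8.06258 cm⁴
  hole 2: d = 0 cm → contributes −0.0201062 cm⁴
  hole 3: d = 4 cm → contributes −8.06258 cm⁴
Total I = 1349.19 cm⁴.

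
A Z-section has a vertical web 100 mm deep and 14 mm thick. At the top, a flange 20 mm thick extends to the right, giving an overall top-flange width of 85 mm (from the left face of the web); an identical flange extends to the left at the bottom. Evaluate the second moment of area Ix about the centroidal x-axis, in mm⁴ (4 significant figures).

Ix ≈ 5.805 × 10⁶ mm⁴

Treat the section as a set of non-overlapping primitives; coordinates are from the bounding-box lower-left.
Web: 14 × 100, A = 1 400 mm², y = 50 mm, Ī = 1 166 667 mm⁴.
Top flange (beyond web): 71 × 20, A = 1 420 mm², y = 90 mm, Ī = 47333.3 mm⁴.
Bottom flange (beyond web): 71 × 20, A = 1 420 mm², y = 10 mm, Ī = 47333.3 mm⁴.
Centroid: ȳ = ΣA·y / ΣA = 50 mm.
Transfer each piece to the centroidal x-axis using Ī + A·d² with d = y − 50:
  web: d = 0 mm → contributes +1 166 667 mm⁴
  top flange (beyond web): d = 40 mm → contributes +2 319 333 mm⁴
  bottom flange (beyond web): d = -40 mm → contributes +2 319 333 mm⁴
Total I = 5 805 333 mm⁴.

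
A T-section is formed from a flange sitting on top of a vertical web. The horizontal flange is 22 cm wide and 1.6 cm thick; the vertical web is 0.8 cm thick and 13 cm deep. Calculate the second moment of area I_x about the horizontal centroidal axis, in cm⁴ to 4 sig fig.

I_x ≈ 581.8 cm⁴

Decompose the section into non-overlapping parts with the origin at the bottom-left of its bounding rectangle.
Flange: 22 × 1.6, A = 35.2 cm², y = 13.8 cm, Ī = 7.50933 cm⁴.
Web: 0.8 × 13, A = 10.4 cm², y = 6.5 cm, Ī = 146.467 cm⁴.
Centroid: ȳ = ΣA·y / ΣA = 12.1351 cm.
Transfer each piece to the horizontal centroidal axis using Ī + A·d² with d = y − 12.1351:
  flange: d = 1.66491 cm → contributes +105.081 cm⁴
  web: d = -5.63509 cm → contributes +476.71 cm⁴
Total I = 581.792 cm⁴.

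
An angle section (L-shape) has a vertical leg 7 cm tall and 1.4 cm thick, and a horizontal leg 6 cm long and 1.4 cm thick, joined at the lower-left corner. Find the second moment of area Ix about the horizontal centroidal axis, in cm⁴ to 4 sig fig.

Decompose the section into non-overlapping parts with the origin at the bottom-left of its bounding rectangle.
Vertical leg: 1.4 × 7, A = 9.8 cm², y = 3.5 cm, Ī = 40.0167 cm⁴.
Horizontal leg (remainder): 4.6 × 1.4, A = 6.44 cm², y = 0.7 cm, Ī = 1.05187 cm⁴.
Centroid: ȳ = ΣA·y / ΣA = 2.38966 cm.
Transfer each piece to the horizontal centroidal axis using Ī + A·d² with d = y − 2.38966:
  vertical leg: d = 1.11034 cm → contributes +52.0987 cm⁴
  horizontal leg (remainder): d = -1.68966 cm → contributes +19.4376 cm⁴
Total I = 71.5364 cm⁴.

Ix ≈ 71.54 cm⁴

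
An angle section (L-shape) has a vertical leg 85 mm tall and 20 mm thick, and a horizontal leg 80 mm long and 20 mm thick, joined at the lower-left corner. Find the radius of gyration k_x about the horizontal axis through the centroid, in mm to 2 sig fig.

k_x ≈ 25 mm

Break the section into simple shapes (no overlaps), measuring from the bottom-left corner of the bounding box.
Vertical leg: 20 × 85, A = 1 700 mm², y = 42.5 mm, Ī = 1 023 542 mm⁴.
Horizontal leg (remainder): 60 × 20, A = 1 200 mm², y = 10 mm, Ī = 40 000 mm⁴.
Centroid: ȳ = ΣA·y / ΣA = 29.05 mm.
Transfer each piece to the horizontal axis through the centroid using Ī + A·d² with d = y − 29.05:
  vertical leg: d = 13.45 mm → contributes +1 330 997 mm⁴
  horizontal leg (remainder): d = -19.05 mm → contributes +475 562 mm⁴
Total I = 1 806 559 mm⁴.
Radius of gyration: k = √(I/A) = √(1 806 559 / 2 900) = 24.96 mm.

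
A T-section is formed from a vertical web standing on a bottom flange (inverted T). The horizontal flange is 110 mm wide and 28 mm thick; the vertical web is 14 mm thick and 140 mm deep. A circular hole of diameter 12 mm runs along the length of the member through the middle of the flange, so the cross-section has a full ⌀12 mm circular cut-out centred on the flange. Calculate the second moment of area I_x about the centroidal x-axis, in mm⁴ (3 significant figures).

Treat the section as a set of non-overlapping primitives; coordinates are from the bounding-box lower-left.
Flange: 110 × 28, A = 3 080 mm², y = 14 mm, Ī = 201 227 mm⁴.
Web: 14 × 140, A = 1 960 mm², y = 98 mm, Ī = 3 201 333 mm⁴.
Hole (subtracted): ⌀12, A = 113.1 mm², y = 14 mm, Ī = 1017.9 mm⁴.
Centroid: ȳ = ΣA·y / ΣA = 47.417 mm.
Transfer each piece to the centroidal x-axis using Ī + A·d² with d = y − 47.417:
  flange: d = -33.417 mm → contributes +3 640 554 mm⁴
  web: d = 50.583 mm → contributes +8 216 360 mm⁴
  hole: d = -33.417 mm → contributes −127 310 mm⁴
Total I = 11 729 604 mm⁴.

I_x ≈ 1.17 × 10⁷ mm⁴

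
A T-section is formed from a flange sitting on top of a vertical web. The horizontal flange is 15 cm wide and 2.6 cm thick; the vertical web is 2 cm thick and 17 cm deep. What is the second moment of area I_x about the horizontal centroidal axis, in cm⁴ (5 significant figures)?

I_x ≈ 2585.3 cm⁴

Split into non-overlapping primitives; take the origin at the lower-left of the bounding box.
Flange: 15 × 2.6, A = 39 cm², y = 18.3 cm, Ī = 21.97 cm⁴.
Web: 2 × 17, A = 34 cm², y = 8.5 cm, Ī = 818.8333 cm⁴.
Centroid: ȳ = ΣA·y / ΣA = 13.73562 cm.
Transfer each piece to the horizontal centroidal axis using Ī + A·d² with d = y − 13.73562:
  flange: d = 4.564384 cm → contributes +834.4803 cm⁴
  web: d = -5.235616 cm → contributes +1750.83 cm⁴
Total I = 2585.311 cm⁴.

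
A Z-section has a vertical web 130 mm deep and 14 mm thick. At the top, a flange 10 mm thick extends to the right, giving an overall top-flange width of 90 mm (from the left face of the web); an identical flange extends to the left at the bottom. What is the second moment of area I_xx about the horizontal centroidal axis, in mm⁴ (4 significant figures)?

I_xx ≈ 8.048 × 10⁶ mm⁴

Split into non-overlapping primitives; take the origin at the lower-left of the bounding box.
Web: 14 × 130, A = 1 820 mm², y = 65 mm, Ī = 2 563 167 mm⁴.
Top flange (beyond web): 76 × 10, A = 760 mm², y = 125 mm, Ī = 6333.33 mm⁴.
Bottom flange (beyond web): 76 × 10, A = 760 mm², y = 5 mm, Ī = 6333.33 mm⁴.
Centroid: ȳ = ΣA·y / ΣA = 65 mm.
Transfer each piece to the horizontal centroidal axis using Ī + A·d² with d = y − 65:
  web: d = 0 mm → contributes +2 563 167 mm⁴
  top flange (beyond web): d = 60 mm → contributes +2 742 333 mm⁴
  bottom flange (beyond web): d = -60 mm → contributes +2 742 333 mm⁴
Total I = 8 047 833 mm⁴.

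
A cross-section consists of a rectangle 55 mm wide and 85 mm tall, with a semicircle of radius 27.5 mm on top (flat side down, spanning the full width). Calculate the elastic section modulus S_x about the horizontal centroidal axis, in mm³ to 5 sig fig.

Break the section into simple shapes (no overlaps), measuring from the bottom-left corner of the bounding box.
Rectangular body: 55 × 85, A = 4 675 mm², y = 42.5 mm, Ī = 2 814 740 mm⁴.
Semicircular cap: semicircle r = 27.5, A = 1187.915 mm², y = 96.67136 mm, Ī = 62771.55 mm⁴.
Centroid: ȳ = ΣA·y / ΣA = 53.47593 mm.
Transfer each piece to the horizontal centroidal axis using Ī + A·d² with d = y − 53.47593:
  rectangular body: d = -10.97593 mm → contributes +3 377 942 mm⁴
  semicircular cap: d = 43.19543 mm → contributes +2 279 236 mm⁴
Total I = 5 657 178 mm⁴.
Extreme fibre distance c = 59.02407 mm; S = I/c = 95845.28 mm³.

S_x ≈ 9.5845 × 10⁴ mm³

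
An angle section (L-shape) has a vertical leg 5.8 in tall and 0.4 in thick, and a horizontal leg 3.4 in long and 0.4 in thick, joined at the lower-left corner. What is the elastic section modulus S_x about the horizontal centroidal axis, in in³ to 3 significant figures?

Break the section into simple shapes (no overlaps), measuring from the bottom-left corner of the bounding box.
Vertical leg: 0.4 × 5.8, A = 2.32 in², y = 2.9 in, Ī = 6.5037 in⁴.
Horizontal leg (remainder): 3 × 0.4, A = 1.2 in², y = 0.2 in, Ī = 0.016 in⁴.
Centroid: ȳ = ΣA·y / ΣA = 1.9795 in.
Transfer each piece to the horizontal centroidal axis using Ī + A·d² with d = y − 1.9795:
  vertical leg: d = 0.92045 in → contributes +8.4693 in⁴
  horizontal leg (remainder): d = -1.7795 in → contributes +3.8161 in⁴
Total I = 12.285 in⁴.
Extreme fibre distance c = 3.8205 in; S = I/c = 3.2157 in³.

S_x ≈ 3.22 in³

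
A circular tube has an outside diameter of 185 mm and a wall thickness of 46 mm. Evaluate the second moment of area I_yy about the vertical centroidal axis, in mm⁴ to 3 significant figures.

Split into non-overlapping primitives; take the origin at the lower-left of the bounding box.
Outer circle: ⌀185, A = 26 880 mm², x = 92.5 mm, Ī = 57 498 539 mm⁴.
Bore (subtracted): ⌀93, A = 6792.9 mm², x = 92.5 mm, Ī = 3 671 992 mm⁴.
By symmetry the centroid is at mid-width, x̄ = 92.5 mm.
All pieces are centred on the vertical centroidal axis, so I = ΣĪ (holes subtracted) = 53 826 548 mm⁴.

I_yy ≈ 5.38 × 10⁷ mm⁴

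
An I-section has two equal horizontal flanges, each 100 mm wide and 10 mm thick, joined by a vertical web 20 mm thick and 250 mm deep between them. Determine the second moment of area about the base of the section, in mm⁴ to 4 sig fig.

I_base ≈ 1.874 × 10⁸ mm⁴

Split into non-overlapping primitives; take the origin at the lower-left of the bounding box.
Bottom flange: 100 × 10, A = 1 000 mm², y = 5 mm, Ī = 8333.33 mm⁴.
Web: 20 × 250, A = 5 000 mm², y = 135 mm, Ī = 26 041 667 mm⁴.
Top flange: 100 × 10, A = 1 000 mm², y = 265 mm, Ī = 8333.33 mm⁴.
Transfer each piece to the base of the section using Ī + A·d² with d = y − 0:
  bottom flange: d = 5 mm → contributes +33333.3 mm⁴
  web: d = 135 mm → contributes +117 166 667 mm⁴
  top flange: d = 265 mm → contributes +70 233 333 mm⁴
Total I = 187 433 333 mm⁴.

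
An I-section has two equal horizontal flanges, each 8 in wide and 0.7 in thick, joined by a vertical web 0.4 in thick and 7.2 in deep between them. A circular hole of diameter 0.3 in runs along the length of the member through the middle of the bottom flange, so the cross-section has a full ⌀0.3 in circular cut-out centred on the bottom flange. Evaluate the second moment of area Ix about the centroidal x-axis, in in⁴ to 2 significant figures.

Treat the section as a set of non-overlapping primitives; coordinates are from the bounding-box lower-left.
Bottom flange: 8 × 0.7, A = 5.6 in², y = 0.35 in, Ī = 0.2287 in⁴.
Web: 0.4 × 7.2, A = 2.88 in², y = 4.3 in, Ī = 12.44 in⁴.
Top flange: 8 × 0.7, A = 5.6 in², y = 8.25 in, Ī = 0.2287 in⁴.
Hole (subtracted): ⌀0.3, A = 0.07069 in², y = 0.35 in, Ī = 0.0003976 in⁴.
Centroid: ȳ = ΣA·y / ΣA = 4.32 in.
Transfer each piece to the centroidal x-axis using Ī + A·d² with d = y − 4.32:
  bottom flange: d = -3.97 in → contributes +88.49 in⁴
  web: d = -0.01993 in → contributes +12.44 in⁴
  top flange: d = 3.93 in → contributes +86.72 in⁴
  hole: d = -3.97 in → contributes −1.114 in⁴
Total I = 186.5 in⁴.

Ix ≈ 190 in⁴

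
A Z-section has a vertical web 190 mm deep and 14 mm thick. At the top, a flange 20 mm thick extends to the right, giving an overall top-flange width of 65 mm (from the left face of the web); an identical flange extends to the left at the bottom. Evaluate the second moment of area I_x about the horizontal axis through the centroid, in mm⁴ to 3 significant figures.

Decompose the section into non-overlapping parts with the origin at the bottom-left of its bounding rectangle.
Web: 14 × 190, A = 2 660 mm², y = 95 mm, Ī = 8 002 167 mm⁴.
Top flange (beyond web): 51 × 20, A = 1 020 mm², y = 180 mm, Ī = 34 000 mm⁴.
Bottom flange (beyond web): 51 × 20, A = 1 020 mm², y = 10 mm, Ī = 34 000 mm⁴.
Centroid: ȳ = ΣA·y / ΣA = 95 mm.
Transfer each piece to the horizontal axis through the centroid using Ī + A·d² with d = y − 95:
  web: d = 0 mm → contributes +8 002 167 mm⁴
  top flange (beyond web): d = 85 mm → contributes +7 403 500 mm⁴
  bottom flange (beyond web): d = -85 mm → contributes +7 403 500 mm⁴
Total I = 22 809 167 mm⁴.

I_x ≈ 2.28 × 10⁷ mm⁴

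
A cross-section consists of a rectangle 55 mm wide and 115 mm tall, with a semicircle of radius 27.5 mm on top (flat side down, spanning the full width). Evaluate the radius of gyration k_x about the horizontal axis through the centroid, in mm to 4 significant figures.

k_x ≈ 39.66 mm

Decompose the section into non-overlapping parts with the origin at the bottom-left of its bounding rectangle.
Rectangular body: 55 × 115, A = 6 325 mm², y = 57.5 mm, Ī = 6 970 677 mm⁴.
Semicircular cap: semicircle r = 27.5, A = 1187.91 mm², y = 126.671 mm, Ī = 62771.5 mm⁴.
Centroid: ȳ = ΣA·y / ΣA = 68.4371 mm.
Transfer each piece to the horizontal axis through the centroid using Ī + A·d² with d = y − 68.4371:
  rectangular body: d = -10.9371 mm → contributes +7 727 278 mm⁴
  semicircular cap: d = 58.2342 mm → contributes +4 091 259 mm⁴
Total I = 11 818 537 mm⁴.
Radius of gyration: k = √(I/A) = √(11 818 537 / 7512.91) = 39.6623 mm.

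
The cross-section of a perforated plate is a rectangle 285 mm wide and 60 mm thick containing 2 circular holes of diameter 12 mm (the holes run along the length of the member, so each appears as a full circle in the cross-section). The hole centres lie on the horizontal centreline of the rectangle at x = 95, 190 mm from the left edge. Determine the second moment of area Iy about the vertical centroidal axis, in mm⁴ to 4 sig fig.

Iy ≈ 1.152 × 10⁸ mm⁴

Treat the section as a set of non-overlapping primitives; coordinates are from the bounding-box lower-left.
Plate: 285 × 60, A = 17 100 mm², x = 142.5 mm, Ī = 115 745 625 mm⁴.
Hole 1 (subtracted): ⌀12, A = 113.097 mm², x = 95 mm, Ī = 1017.88 mm⁴.
Hole 2 (subtracted): ⌀12, A = 113.097 mm², x = 190 mm, Ī = 1017.88 mm⁴.
By symmetry the centroid is at mid-width, x̄ = 142.5 mm.
Transfer each piece to the vertical centroidal axis using Ī + A·d² with d = x − 142.5:
  plate: d = 0 mm → contributes +115 745 625 mm⁴
  hole 1: d = -47.5 mm → contributes −256 194 mm⁴
  hole 2: d = 47.5 mm → contributes −256 194 mm⁴
Total I = 115 233 238 mm⁴.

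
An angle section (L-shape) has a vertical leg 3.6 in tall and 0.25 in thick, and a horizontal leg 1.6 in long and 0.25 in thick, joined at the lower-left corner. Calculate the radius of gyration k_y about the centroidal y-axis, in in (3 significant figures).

Treat the section as a set of non-overlapping primitives; coordinates are from the bounding-box lower-left.
Vertical leg: 0.25 × 3.6, A = 0.9 in², x = 0.125 in, Ī = 0.0046875 in⁴.
Horizontal leg (remainder): 1.35 × 0.25, A = 0.3375 in², x = 0.925 in, Ī = 0.051258 in⁴.
Centroid: x̄ = ΣA·x / ΣA = 0.34318 in.
Transfer each piece to the centroidal y-axis using Ī + A·d² with d = x − 0.34318:
  vertical leg: d = -0.21818 in → contributes +0.04753 in⁴
  horizontal leg (remainder): d = 0.58182 in → contributes +0.16551 in⁴
Total I = 0.21304 in⁴.
Radius of gyration: k = √(I/A) = √(0.21304 / 1.2375) = 0.41491 in.

k_y ≈ 0.415 in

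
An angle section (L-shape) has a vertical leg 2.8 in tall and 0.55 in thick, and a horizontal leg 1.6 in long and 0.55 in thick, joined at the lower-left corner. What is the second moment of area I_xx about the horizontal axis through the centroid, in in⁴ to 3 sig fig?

Break the section into simple shapes (no overlaps), measuring from the bottom-left corner of the bounding box.
Vertical leg: 0.55 × 2.8, A = 1.54 in², y = 1.4 in, Ī = 1.0061 in⁴.
Horizontal leg (remainder): 1.05 × 0.55, A = 0.5775 in², y = 0.275 in, Ī = 0.014558 in⁴.
Centroid: ȳ = ΣA·y / ΣA = 1.0932 in.
Transfer each piece to the horizontal axis through the centroid using Ī + A·d² with d = y − 1.0932:
  vertical leg: d = 0.30682 in → contributes +1.1511 in⁴
  horizontal leg (remainder): d = -0.81818 in → contributes +0.40115 in⁴
Total I = 1.5523 in⁴.

I_xx ≈ 1.55 in⁴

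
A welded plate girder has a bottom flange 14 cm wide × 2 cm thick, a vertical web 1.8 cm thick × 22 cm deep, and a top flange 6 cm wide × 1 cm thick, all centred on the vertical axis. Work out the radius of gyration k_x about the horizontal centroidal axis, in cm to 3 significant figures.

Break the section into simple shapes (no overlaps), measuring from the bottom-left corner of the bounding box.
Bottom plate: 14 × 2, A = 28 cm², y = 1 cm, Ī = 9.3333 cm⁴.
Web plate: 1.8 × 22, A = 39.6 cm², y = 13 cm, Ī = 1597.2 cm⁴.
Top plate: 6 × 1, A = 6 cm², y = 24.5 cm, Ī = 0.5 cm⁴.
Centroid: ȳ = ΣA·y / ΣA = 9.3723 cm.
Transfer each piece to the horizontal centroidal axis using Ī + A·d² with d = y − 9.3723:
  bottom plate: d = -8.3723 cm → contributes +1 972 cm⁴
  web plate: d = 3.6277 cm → contributes +2118.3 cm⁴
  top plate: d = 15.128 cm → contributes +1373.6 cm⁴
Total I = 5463.9 cm⁴.
Radius of gyration: k = √(I/A) = √(5463.9 / 73.6) = 8.6162 cm.

k_x ≈ 8.62 cm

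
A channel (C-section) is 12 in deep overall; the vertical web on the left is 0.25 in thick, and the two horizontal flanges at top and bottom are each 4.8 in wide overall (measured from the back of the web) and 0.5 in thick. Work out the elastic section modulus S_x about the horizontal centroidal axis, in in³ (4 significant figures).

S_x ≈ 31.09 in³

Decompose the section into non-overlapping parts with the origin at the bottom-left of its bounding rectangle.
Web: 0.25 × 12, A = 3 in², y = 6 in, Ī = 36 in⁴.
Top flange (beyond web): 4.55 × 0.5, A = 2.275 in², y = 11.75 in, Ī = 0.0473958 in⁴.
Bottom flange (beyond web): 4.55 × 0.5, A = 2.275 in², y = 0.25 in, Ī = 0.0473958 in⁴.
By symmetry the centroid is at mid-height, ȳ = 6 in.
Transfer each piece to the horizontal centroidal axis using Ī + A·d² with d = y − 6:
  web: d = 0 in → contributes +36 in⁴
  top flange (beyond web): d = 5.75 in → contributes +75.2646 in⁴
  bottom flange (beyond web): d = -5.75 in → contributes +75.2646 in⁴
Total I = 186.529 in⁴.
Extreme fibre distance c = 6 in; S = I/c = 31.0882 in³.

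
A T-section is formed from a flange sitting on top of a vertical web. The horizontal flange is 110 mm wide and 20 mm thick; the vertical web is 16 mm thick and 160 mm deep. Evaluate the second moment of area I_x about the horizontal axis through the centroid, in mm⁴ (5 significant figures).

I_x ≈ 1.5119 × 10⁷ mm⁴

Split into non-overlapping primitives; take the origin at the lower-left of the bounding box.
Flange: 110 × 20, A = 2 200 mm², y = 170 mm, Ī = 73333.33 mm⁴.
Web: 16 × 160, A = 2 560 mm², y = 80 mm, Ī = 5 461 333 mm⁴.
Centroid: ȳ = ΣA·y / ΣA = 121.5966 mm.
Transfer each piece to the horizontal axis through the centroid using Ī + A·d² with d = y − 121.5966:
  flange: d = 48.40336 mm → contributes +5 227 681 mm⁴
  web: d = -41.59664 mm → contributes +9 890 851 mm⁴
Total I = 15 118 532 mm⁴.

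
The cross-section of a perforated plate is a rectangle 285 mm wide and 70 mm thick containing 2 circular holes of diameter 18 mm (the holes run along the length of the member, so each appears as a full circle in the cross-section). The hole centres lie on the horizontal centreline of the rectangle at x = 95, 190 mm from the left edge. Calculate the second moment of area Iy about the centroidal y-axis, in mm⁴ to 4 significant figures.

Break the section into simple shapes (no overlaps), measuring from the bottom-left corner of the bounding box.
Plate: 285 × 70, A = 19 950 mm², x = 142.5 mm, Ī = 135 036 563 mm⁴.
Hole 1 (subtracted): ⌀18, A = 254.469 mm², x = 95 mm, Ī = 5 153 mm⁴.
Hole 2 (subtracted): ⌀18, A = 254.469 mm², x = 190 mm, Ī = 5 153 mm⁴.
By symmetry the centroid is at mid-width, x̄ = 142.5 mm.
Transfer each piece to the centroidal y-axis using Ī + A·d² with d = x − 142.5:
  plate: d = 0 mm → contributes +135 036 563 mm⁴
  hole 1: d = -47.5 mm → contributes −579 299 mm⁴
  hole 2: d = 47.5 mm → contributes −579 299 mm⁴
Total I = 133 877 965 mm⁴.

Iy ≈ 1.339 × 10⁸ mm⁴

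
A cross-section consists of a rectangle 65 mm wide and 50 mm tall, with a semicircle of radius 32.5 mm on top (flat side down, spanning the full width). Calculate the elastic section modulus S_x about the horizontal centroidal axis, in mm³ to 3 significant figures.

Split into non-overlapping primitives; take the origin at the lower-left of the bounding box.
Rectangular body: 65 × 50, A = 3 250 mm², y = 25 mm, Ī = 677 083 mm⁴.
Semicircular cap: semicircle r = 32.5, A = 1659.2 mm², y = 63.793 mm, Ī = 122 452 mm⁴.
Centroid: ȳ = ΣA·y / ΣA = 38.111 mm.
Transfer each piece to the horizontal centroidal axis using Ī + A·d² with d = y − 38.111:
  rectangular body: d = -13.111 mm → contributes +1 235 759 mm⁴
  semicircular cap: d = 25.682 mm → contributes +1 216 802 mm⁴
Total I = 2 452 561 mm⁴.
Extreme fibre distance c = 44.389 mm; S = I/c = 55 252 mm³.

S_x ≈ 5.53 × 10⁴ mm³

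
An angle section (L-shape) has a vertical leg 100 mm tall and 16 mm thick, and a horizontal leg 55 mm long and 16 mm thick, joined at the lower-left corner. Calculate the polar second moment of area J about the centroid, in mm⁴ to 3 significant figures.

J ≈ 2.59 × 10⁶ mm⁴

Decompose the section into non-overlapping parts with the origin at the bottom-left of its bounding rectangle.
Vertical leg: 16 × 100, A = 1 600 mm², y = 50 mm, Ī = 1 333 333 mm⁴.
Horizontal leg (remainder): 39 × 16, A = 624 mm², y = 8 mm, Ī = 13 312 mm⁴.
Centroid: ȳ = ΣA·y / ΣA = 38.216 mm.
Transfer each piece to the centroidal x-axis using Ī + A·d² with d = y − 38.216:
  vertical leg: d = 11.784 mm → contributes +1 555 520 mm⁴
  horizontal leg (remainder): d = -30.216 mm → contributes +583 022 mm⁴
Total I = 2 138 542 mm⁴.
For the y-axis: x̄ = 15.716 mm.
Repeating about the centroidal y-axis gives I_y = 452 722 mm⁴.
Polar second moment: J = I_x + I_y = 2 591 263 mm⁴.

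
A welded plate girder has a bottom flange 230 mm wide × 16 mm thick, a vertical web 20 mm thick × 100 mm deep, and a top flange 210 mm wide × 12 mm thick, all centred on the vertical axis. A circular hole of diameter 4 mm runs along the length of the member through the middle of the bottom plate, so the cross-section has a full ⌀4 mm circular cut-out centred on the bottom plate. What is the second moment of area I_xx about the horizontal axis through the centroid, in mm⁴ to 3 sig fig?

I_xx ≈ 2.14 × 10⁷ mm⁴

Treat the section as a set of non-overlapping primitives; coordinates are from the bounding-box lower-left.
Bottom plate: 230 × 16, A = 3 680 mm², y = 8 mm, Ī = 78 507 mm⁴.
Web plate: 20 × 100, A = 2 000 mm², y = 66 mm, Ī = 1 666 667 mm⁴.
Top plate: 210 × 12, A = 2 520 mm², y = 122 mm, Ī = 30 240 mm⁴.
Hole (subtracted): ⌀4, A = 12.566 mm², y = 8 mm, Ī = 12.566 mm⁴.
Centroid: ȳ = ΣA·y / ΣA = 57.256 mm.
Transfer each piece to the horizontal axis through the centroid using Ī + A·d² with d = y − 57.256:
  bottom plate: d = -49.256 mm → contributes +9 006 741 mm⁴
  web plate: d = 8.744 mm → contributes +1 819 583 mm⁴
  top plate: d = 64.744 mm → contributes +10 593 549 mm⁴
  hole: d = -49.256 mm → contributes −30 500 mm⁴
Total I = 21 389 372 mm⁴.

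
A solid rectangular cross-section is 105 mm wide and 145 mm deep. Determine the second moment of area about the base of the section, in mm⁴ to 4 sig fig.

I_base ≈ 1.067 × 10⁸ mm⁴

The section: 105 × 145, A = 15 225 mm², y = 72.5 mm, Ī = 26 675 469 mm⁴.
Transfer it to a horizontal axis along the bottom face using Ī + A·d² with d = y − 0:
  the section: d = 72.5 mm → contributes +106 701 875 mm⁴
Total I = 106 701 875 mm⁴.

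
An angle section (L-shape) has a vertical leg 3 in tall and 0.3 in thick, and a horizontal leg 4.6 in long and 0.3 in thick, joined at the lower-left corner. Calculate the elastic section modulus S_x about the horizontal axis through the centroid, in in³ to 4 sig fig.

S_x ≈ 0.7193 in³

Split into non-overlapping primitives; take the origin at the lower-left of the bounding box.
Vertical leg: 0.3 × 3, A = 0.9 in², y = 1.5 in, Ī = 0.675 in⁴.
Horizontal leg (remainder): 4.3 × 0.3, A = 1.29 in², y = 0.15 in, Ī = 0.009675 in⁴.
Centroid: ȳ = ΣA·y / ΣA = 0.704795 in.
Transfer each piece to the horizontal axis through the centroid using Ī + A·d² with d = y − 0.704795:
  vertical leg: d = 0.795205 in → contributes +1.24412 in⁴
  horizontal leg (remainder): d = -0.554795 in → contributes +0.406733 in⁴
Total I = 1.65085 in⁴.
Extreme fibre distance c = 2.29521 in; S = I/c = 0.71926 in³.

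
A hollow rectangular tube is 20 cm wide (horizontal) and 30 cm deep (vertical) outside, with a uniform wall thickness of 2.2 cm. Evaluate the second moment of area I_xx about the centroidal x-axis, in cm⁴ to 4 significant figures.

Split into non-overlapping primitives; take the origin at the lower-left of the bounding box.
Outer rectangle: 20 × 30, A = 600 cm², y = 15 cm, Ī = 45 000 cm⁴.
Inner void (subtracted): 15.6 × 25.6, A = 399.36 cm², y = 15 cm, Ī = 21810.4 cm⁴.
By symmetry the centroid is at mid-height, ȳ = 15 cm.
All pieces are centred on the centroidal x-axis, so I = ΣĪ (holes subtracted) = 23189.6 cm⁴.

I_xx ≈ 2.319 × 10⁴ cm⁴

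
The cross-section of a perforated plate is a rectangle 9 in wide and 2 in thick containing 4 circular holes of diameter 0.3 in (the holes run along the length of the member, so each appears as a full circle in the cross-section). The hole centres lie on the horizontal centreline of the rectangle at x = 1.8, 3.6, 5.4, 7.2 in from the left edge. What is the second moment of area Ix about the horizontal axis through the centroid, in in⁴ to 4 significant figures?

Ix ≈ 5.998 in⁴

Split into non-overlapping primitives; take the origin at the lower-left of the bounding box.
Plate: 9 × 2, A = 18 in², y = 1 in, Ī = 6 in⁴.
Hole 1 (subtracted): ⌀0.3, A = 0.0706858 in², y = 1 in, Ī = 0.000397608 in⁴.
Hole 2 (subtracted): ⌀0.3, A = 0.0706858 in², y = 1 in, Ī = 0.000397608 in⁴.
Hole 3 (subtracted): ⌀0.3, A = 0.0706858 in², y = 1 in, Ī = 0.000397608 in⁴.
Hole 4 (subtracted): ⌀0.3, A = 0.0706858 in², y = 1 in, Ī = 0.000397608 in⁴.
By symmetry the centroid is at mid-height, ȳ = 1 in.
All pieces are centred on the horizontal axis through the centroid, so I = ΣĪ (holes subtracted) = 5.99841 in⁴.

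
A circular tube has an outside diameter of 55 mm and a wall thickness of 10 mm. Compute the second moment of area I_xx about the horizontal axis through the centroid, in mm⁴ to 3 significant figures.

Split into non-overlapping primitives; take the origin at the lower-left of the bounding box.
Outer circle: ⌀55, A = 2375.8 mm², y = 27.5 mm, Ī = 449 180 mm⁴.
Bore (subtracted): ⌀35, A = 962.11 mm², y = 27.5 mm, Ī = 73 662 mm⁴.
By symmetry the centroid is at mid-height, ȳ = 27.5 mm.
All pieces are centred on the horizontal axis through the centroid, so I = ΣĪ (holes subtracted) = 375 518 mm⁴.

I_xx ≈ 3.76 × 10⁵ mm⁴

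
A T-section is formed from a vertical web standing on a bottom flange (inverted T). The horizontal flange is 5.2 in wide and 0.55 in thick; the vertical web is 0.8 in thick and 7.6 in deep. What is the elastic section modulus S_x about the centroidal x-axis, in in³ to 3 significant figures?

S_x ≈ 12.1 in³

Decompose the section into non-overlapping parts with the origin at the bottom-left of its bounding rectangle.
Flange: 5.2 × 0.55, A = 2.86 in², y = 0.275 in, Ī = 0.072096 in⁴.
Web: 0.8 × 7.6, A = 6.08 in², y = 4.35 in, Ī = 29.265 in⁴.
Centroid: ȳ = ΣA·y / ΣA = 3.0464 in.
Transfer each piece to the centroidal x-axis using Ī + A·d² with d = y − 3.0464:
  flange: d = -2.7714 in → contributes +22.038 in⁴
  web: d = 1.3036 in → contributes +39.598 in⁴
Total I = 61.636 in⁴.
Extreme fibre distance c = 5.1036 in; S = I/c = 12.077 in³.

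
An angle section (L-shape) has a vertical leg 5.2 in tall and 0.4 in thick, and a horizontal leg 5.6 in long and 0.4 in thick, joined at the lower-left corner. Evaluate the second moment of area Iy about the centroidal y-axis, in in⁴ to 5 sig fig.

Iy ≈ 12.868 in⁴

Decompose the section into non-overlapping parts with the origin at the bottom-left of its bounding rectangle.
Vertical leg: 0.4 × 5.2, A = 2.08 in², x = 0.2 in, Ī = 0.02773333 in⁴.
Horizontal leg (remainder): 5.2 × 0.4, A = 2.08 in², x = 3 in, Ī = 4.686933 in⁴.
Centroid: x̄ = ΣA·x / ΣA = 1.6 in.
Transfer each piece to the centroidal y-axis using Ī + A·d² with d = x − 1.6:
  vertical leg: d = -1.4 in → contributes +4.104533 in⁴
  horizontal leg (remainder): d = 1.4 in → contributes +8.763733 in⁴
Total I = 12.86827 in⁴.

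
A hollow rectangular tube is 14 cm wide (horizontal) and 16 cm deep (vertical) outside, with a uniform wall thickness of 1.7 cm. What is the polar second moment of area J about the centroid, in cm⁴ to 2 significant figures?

J ≈ 5400 cm⁴

Treat the section as a set of non-overlapping primitives; coordinates are from the bounding-box lower-left.
Outer rectangle: 14 × 16, A = 224 cm², y = 8 cm, Ī = 4 779 cm⁴.
Inner void (subtracted): 10.6 × 12.6, A = 133.6 cm², y = 8 cm, Ī = 1 767 cm⁴.
By symmetry the centroid is at mid-height, ȳ = 8 cm.
All pieces are centred on the centroidal x-axis, so I = ΣĪ (holes subtracted) = 3 012 cm⁴.
Repeating about the centroidal y-axis gives I_y = 2 408 cm⁴.
Polar second moment: J = I_x + I_y = 5 420 cm⁴.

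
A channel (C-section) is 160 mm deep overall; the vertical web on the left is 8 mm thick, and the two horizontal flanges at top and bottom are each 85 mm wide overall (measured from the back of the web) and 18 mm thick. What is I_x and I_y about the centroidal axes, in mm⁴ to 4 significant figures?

I_x ≈ 1.678 × 10⁷ mm⁴, I_y ≈ 2.958 × 10⁶ mm⁴

Decompose the section into non-overlapping parts with the origin at the bottom-left of its bounding rectangle.
Web: 8 × 160, A = 1 280 mm², y = 80 mm, Ī = 2 730 667 mm⁴.
Top flange (beyond web): 77 × 18, A = 1 386 mm², y = 151 mm, Ī = 37 422 mm⁴.
Bottom flange (beyond web): 77 × 18, A = 1 386 mm², y = 9 mm, Ī = 37 422 mm⁴.
By symmetry the centroid is at mid-height, ȳ = 80 mm.
Transfer each piece to the centroidal x-axis using Ī + A·d² with d = y − 80:
  web: d = 0 mm → contributes +2 730 667 mm⁴
  top flange (beyond web): d = 71 mm → contributes +7 024 248 mm⁴
  bottom flange (beyond web): d = -71 mm → contributes +7 024 248 mm⁴
Total I = 16 779 163 mm⁴.
For the y-axis: x̄ = 33.0745 mm.
Repeating about the centroidal y-axis gives I_y = 2 958 080 mm⁴.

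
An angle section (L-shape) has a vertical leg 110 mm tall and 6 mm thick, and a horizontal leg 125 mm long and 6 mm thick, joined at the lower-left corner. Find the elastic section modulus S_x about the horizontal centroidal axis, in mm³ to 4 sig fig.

S_x ≈ 1.945 × 10⁴ mm³

Split into non-overlapping primitives; take the origin at the lower-left of the bounding box.
Vertical leg: 6 × 110, A = 660 mm², y = 55 mm, Ī = 665 500 mm⁴.
Horizontal leg (remainder): 119 × 6, A = 714 mm², y = 3 mm, Ī = 2 142 mm⁴.
Centroid: ȳ = ΣA·y / ΣA = 27.9782 mm.
Transfer each piece to the horizontal centroidal axis using Ī + A·d² with d = y − 27.9782:
  vertical leg: d = 27.0218 mm → contributes +1 147 418 mm⁴
  horizontal leg (remainder): d = -24.9782 mm → contributes +447 613 mm⁴
Total I = 1 595 031 mm⁴.
Extreme fibre distance c = 82.0218 mm; S = I/c = 19446.4 mm³.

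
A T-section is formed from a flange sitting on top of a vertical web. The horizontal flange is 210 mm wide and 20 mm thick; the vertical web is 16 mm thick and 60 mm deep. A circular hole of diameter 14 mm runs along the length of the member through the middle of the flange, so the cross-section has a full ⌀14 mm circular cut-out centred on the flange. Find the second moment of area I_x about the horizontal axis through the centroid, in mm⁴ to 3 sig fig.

I_x ≈ 1.67 × 10⁶ mm⁴

Decompose the section into non-overlapping parts with the origin at the bottom-left of its bounding rectangle.
Flange: 210 × 20, A = 4 200 mm², y = 70 mm, Ī = 140 000 mm⁴.
Web: 16 × 60, A = 960 mm², y = 30 mm, Ī = 288 000 mm⁴.
Hole (subtracted): ⌀14, A = 153.94 mm², y = 70 mm, Ī = 1885.7 mm⁴.
Centroid: ȳ = ΣA·y / ΣA = 62.329 mm.
Transfer each piece to the horizontal axis through the centroid using Ī + A·d² with d = y − 62.329:
  flange: d = 7.6707 mm → contributes +387 126 mm⁴
  web: d = -32.329 mm → contributes +1 291 376 mm⁴
  hole: d = 7.6707 mm → contributes −10 943 mm⁴
Total I = 1 667 559 mm⁴.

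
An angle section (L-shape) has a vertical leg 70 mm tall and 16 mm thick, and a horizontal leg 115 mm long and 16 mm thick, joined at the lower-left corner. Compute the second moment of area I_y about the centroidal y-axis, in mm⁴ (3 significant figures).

I_y ≈ 3.49 × 10⁶ mm⁴

Treat the section as a set of non-overlapping primitives; coordinates are from the bounding-box lower-left.
Vertical leg: 16 × 70, A = 1 120 mm², x = 8 mm, Ī = 23 893 mm⁴.
Horizontal leg (remainder): 99 × 16, A = 1 584 mm², x = 65.5 mm, Ī = 1 293 732 mm⁴.
Centroid: x̄ = ΣA·x / ΣA = 41.683 mm.
Transfer each piece to the centroidal y-axis using Ī + A·d² with d = x − 41.683:
  vertical leg: d = -33.683 mm → contributes +1 294 616 mm⁴
  horizontal leg (remainder): d = 23.817 mm → contributes +2 192 223 mm⁴
Total I = 3 486 838 mm⁴.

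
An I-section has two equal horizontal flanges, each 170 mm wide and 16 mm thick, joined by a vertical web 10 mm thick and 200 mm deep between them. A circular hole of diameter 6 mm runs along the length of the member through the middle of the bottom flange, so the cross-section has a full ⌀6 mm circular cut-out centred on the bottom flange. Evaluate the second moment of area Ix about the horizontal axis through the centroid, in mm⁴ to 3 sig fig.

Break the section into simple shapes (no overlaps), measuring from the bottom-left corner of the bounding box.
Bottom flange: 170 × 16, A = 2 720 mm², y = 8 mm, Ī = 58 027 mm⁴.
Web: 10 × 200, A = 2 000 mm², y = 116 mm, Ī = 6 666 667 mm⁴.
Top flange: 170 × 16, A = 2 720 mm², y = 224 mm, Ī = 58 027 mm⁴.
Hole (subtracted): ⌀6, A = 28.274 mm², y = 8 mm, Ī = 63.617 mm⁴.
Centroid: ȳ = ΣA·y / ΣA = 116.41 mm.
Transfer each piece to the horizontal axis through the centroid using Ī + A·d² with d = y − 116.41:
  bottom flange: d = -108.41 mm → contributes +32 026 626 mm⁴
  web: d = -0.412 mm → contributes +6 667 006 mm⁴
  top flange: d = 107.59 mm → contributes +31 542 510 mm⁴
  hole: d = -108.41 mm → contributes −332 376 mm⁴
Total I = 69 903 766 mm⁴.

Ix ≈ 6.99 × 10⁷ mm⁴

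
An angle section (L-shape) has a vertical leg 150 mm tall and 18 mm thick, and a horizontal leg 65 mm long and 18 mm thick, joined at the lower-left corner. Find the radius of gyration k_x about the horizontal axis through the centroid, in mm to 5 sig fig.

Break the section into simple shapes (no overlaps), measuring from the bottom-left corner of the bounding box.
Vertical leg: 18 × 150, A = 2 700 mm², y = 75 mm, Ī = 5 062 500 mm⁴.
Horizontal leg (remainder): 47 × 18, A = 846 mm², y = 9 mm, Ī = 22 842 mm⁴.
Centroid: ȳ = ΣA·y / ΣA = 59.25381 mm.
Transfer each piece to the horizontal axis through the centroid using Ī + A·d² with d = y − 59.25381:
  vertical leg: d = 15.74619 mm → contributes +5 731 945 mm⁴
  horizontal leg (remainder): d = -50.25381 mm → contributes +2 159 369 mm⁴
Total I = 7 891 314 mm⁴.
Radius of gyration: k = √(I/A) = √(7 891 314 / 3 546) = 47.17428 mm.

k_x ≈ 47.174 mm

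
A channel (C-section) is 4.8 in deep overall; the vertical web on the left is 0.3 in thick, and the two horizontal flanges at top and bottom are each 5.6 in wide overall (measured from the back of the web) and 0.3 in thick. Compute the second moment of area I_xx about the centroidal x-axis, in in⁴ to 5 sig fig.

I_xx ≈ 18.887 in⁴

Split into non-overlapping primitives; take the origin at the lower-left of the bounding box.
Web: 0.3 × 4.8, A = 1.44 in², y = 2.4 in, Ī = 2.7648 in⁴.
Top flange (beyond web): 5.3 × 0.3, A = 1.59 in², y = 4.65 in, Ī = 0.011925 in⁴.
Bottom flange (beyond web): 5.3 × 0.3, A = 1.59 in², y = 0.15 in, Ī = 0.011925 in⁴.
By symmetry the centroid is at mid-height, ȳ = 2.4 in.
Transfer each piece to the centroidal x-axis using Ī + A·d² with d = y − 2.4:
  web: d = 0 in → contributes +2.7648 in⁴
  top flange (beyond web): d = 2.25 in → contributes +8.0613 in⁴
  bottom flange (beyond web): d = -2.25 in → contributes +8.0613 in⁴
Total I = 18.8874 in⁴.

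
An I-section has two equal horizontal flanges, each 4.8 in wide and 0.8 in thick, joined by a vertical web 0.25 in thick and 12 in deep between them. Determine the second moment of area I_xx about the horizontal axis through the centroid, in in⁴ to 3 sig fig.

Split into non-overlapping primitives; take the origin at the lower-left of the bounding box.
Bottom flange: 4.8 × 0.8, A = 3.84 in², y = 0.4 in, Ī = 0.2048 in⁴.
Web: 0.25 × 12, A = 3 in², y = 6.8 in, Ī = 36 in⁴.
Top flange: 4.8 × 0.8, A = 3.84 in², y = 13.2 in, Ī = 0.2048 in⁴.
By symmetry the centroid is at mid-height, ȳ = 6.8 in.
Transfer each piece to the horizontal axis through the centroid using Ī + A·d² with d = y − 6.8:
  bottom flange: d = -6.4 in → contributes +157.49 in⁴
  web: d = 0 in → contributes +36 in⁴
  top flange: d = 6.4 in → contributes +157.49 in⁴
Total I = 350.98 in⁴.

I_xx ≈ 351 in⁴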